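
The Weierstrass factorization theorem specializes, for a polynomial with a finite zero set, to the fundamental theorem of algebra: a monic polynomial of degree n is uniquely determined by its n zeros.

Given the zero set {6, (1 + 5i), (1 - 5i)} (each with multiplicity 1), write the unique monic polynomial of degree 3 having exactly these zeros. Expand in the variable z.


The polynomial is p(z) = ∏_{α ∈ S} (z − α), where S = {6, (1 + 5i), (1 - 5i)}.
Expanding the product yields: p(z) = z^3 -8·z^2 + 38·z -156.
Note conjugate pairs combine to real quadratics: (z − (1+5i))(z − (1−5i)) = z² − 2z + 26.
The resulting polynomial has degree 3 and real coefficients as required.

p(z) = z^3 -8·z^2 + 38·z -156.


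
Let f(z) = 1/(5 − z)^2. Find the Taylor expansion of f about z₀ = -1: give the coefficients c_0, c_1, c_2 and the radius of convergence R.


Let w = z − z₀, so z = z₀ + w.
Then 5 − z = 5 − (z₀ + w) = (5 − z₀) − w = 6 − w.
f(z) = 1/(6 − w)^2 = (1/(6)^2) · (1 − w/(6))^{−2}.
By the binomial series (1−u)^{−2} = Σ_{n≥0} C(n+1, 1) u^n for |u|<1, with u = w/(6):
  c_n = C(n+1, 1) / (6)^(n+2).
  c_0 = 1/(6)^2 = 1/36.
  c_1 = 2/(6)^3 = 1/108.
  c_2 = 3/(6)^4 = 1/432.
The series is valid for |w/d| < 1, i.e. |z − z₀| < |d|.
Radius of convergence: R = |5 − z₀| = |6| = 6 (distance from z₀ to the singularity z = 5).

c_0 = 1/36, c_1 = 1/108, c_2 = 1/432; R = 6.


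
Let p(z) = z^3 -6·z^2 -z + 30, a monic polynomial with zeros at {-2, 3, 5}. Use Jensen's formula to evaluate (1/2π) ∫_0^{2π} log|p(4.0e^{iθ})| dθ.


Zeros: -2, 3, 5; r = 4.0.
Inside |z| < r: -2, 3. Outside (|z| ≥ r): 5.
p(0) = 30, so log|p(0)| = log(30) = 3.4012.
Apply Jensen: I(r) = log|p(0)| + Σ_k log(r/|z_k|), summed over zeros inside |z| < r.
  log(r/|z_k|) for z_k = -2: log(4.0/2) = 0.6931
  log(r/|z_k|) for z_k = 3: log(4.0/3) = 0.2877
  Outside zeros (5) contribute nothing to the Jensen sum.
Sum over inside zeros: 0.9808.
I(r) = log|p(0)| + (inside sum) = 3.4012 + 0.9808 = 4.3820.
Note: since some zeros are outside |z| ≤ r, the simplified n·log(r) form does NOT apply — only the inside zeros contribute.

I(r) ≈ 4.3820.


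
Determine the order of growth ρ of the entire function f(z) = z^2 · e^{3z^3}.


M(r) = max_{|z|=r} |1|·|z|^2·|e^{3z^3}| = 1·r^2 · e^{3r^3} (the factors attain their maxima compatibly on |z|=r). Then log M(r) = log 1 + 2·log r + 3r^3, dominated by the last term, so log log M(r) ~ 3·log r. The polynomial factor 1z^2 contributes only a log r term and does not affect the order. ρ = 3.
Therefore ρ = 3.

Order ρ = 3.


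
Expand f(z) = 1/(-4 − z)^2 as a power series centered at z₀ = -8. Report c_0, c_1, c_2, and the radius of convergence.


Let w = z − z₀, so z = z₀ + w.
Then -4 − z = -4 − (z₀ + w) = (-4 − z₀) − w = 4 − w.
f(z) = 1/(4 − w)^2 = (1/(4)^2) · (1 − w/(4))^{−2}.
By the binomial series (1−u)^{−2} = Σ_{n≥0} C(n+1, 1) u^n for |u|<1, with u = w/(4):
  c_n = C(n+1, 1) / (4)^(n+2).
  c_0 = 1/(4)^2 = 1/16.
  c_1 = 2/(4)^3 = 1/32.
  c_2 = 3/(4)^4 = 3/256.
The series is valid for |w/d| < 1, i.e. |z − z₀| < |d|.
Radius of convergence: R = |-4 − z₀| = |4| = 4 (distance from z₀ to the singularity z = -4).

c_0 = 1/16, c_1 = 1/32, c_2 = 3/256; R = 4.


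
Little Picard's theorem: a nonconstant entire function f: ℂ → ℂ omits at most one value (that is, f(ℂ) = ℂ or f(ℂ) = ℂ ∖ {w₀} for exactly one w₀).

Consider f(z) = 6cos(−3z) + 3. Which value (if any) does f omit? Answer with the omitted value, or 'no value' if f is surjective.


Little Picard bounds the complement of f(ℂ) to at most one point.
cos is entire and surjective onto ℂ: for every w ∈ ℂ, cos(ζ) = w has a solution ζ ∈ ℂ (e.g., via the complex inverse arccos). With ζ = −3z this gives z = ζ/(-3). Then 6·cos(−3z) takes every value in 6·ℂ = ℂ, and adding 3 is a bijection of ℂ. So f is surjective and omits no value. (Note: only on the real line is cos bounded by [−1, 1].)

Omitted value: no value.


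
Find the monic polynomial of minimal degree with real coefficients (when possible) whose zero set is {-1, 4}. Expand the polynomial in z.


The polynomial is p(z) = ∏_{α ∈ S} (z − α), where S = {-1, 4}.
Expanding the product yields: p(z) = z^2 -3·z -4.
The resulting polynomial has degree 2 and real coefficients as required.

p(z) = z^2 -3·z -4.


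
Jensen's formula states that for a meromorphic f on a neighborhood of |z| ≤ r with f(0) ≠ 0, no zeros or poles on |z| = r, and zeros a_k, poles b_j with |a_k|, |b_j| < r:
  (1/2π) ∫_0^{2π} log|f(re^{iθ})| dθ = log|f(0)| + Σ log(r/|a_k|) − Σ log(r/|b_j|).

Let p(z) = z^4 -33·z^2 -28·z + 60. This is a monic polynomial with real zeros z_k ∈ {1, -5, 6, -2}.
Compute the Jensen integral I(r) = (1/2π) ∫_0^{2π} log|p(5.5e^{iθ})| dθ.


Zeros: -5, -2, 1, 6; r = 5.5.
Inside |z| < r: -5, -2, 1. Outside (|z| ≥ r): 6.
p(0) = 60, so log|p(0)| = log(60) = 4.0943.
Apply Jensen: I(r) = log|p(0)| + Σ_k log(r/|z_k|), summed over zeros inside |z| < r.
  log(r/|z_k|) for z_k = 1: log(5.5/1) = 1.7047
  log(r/|z_k|) for z_k = -5: log(5.5/5) = 0.0953
  log(r/|z_k|) for z_k = -2: log(5.5/2) = 1.0116
  Outside zeros (6) contribute nothing to the Jensen sum.
Sum over inside zeros: 2.8117.
I(r) = log|p(0)| + (inside sum) = 4.0943 + 2.8117 = 6.9060.
Note: since some zeros are outside |z| ≤ r, the simplified n·log(r) form does NOT apply — only the inside zeros contribute.

I(r) ≈ 6.9060.


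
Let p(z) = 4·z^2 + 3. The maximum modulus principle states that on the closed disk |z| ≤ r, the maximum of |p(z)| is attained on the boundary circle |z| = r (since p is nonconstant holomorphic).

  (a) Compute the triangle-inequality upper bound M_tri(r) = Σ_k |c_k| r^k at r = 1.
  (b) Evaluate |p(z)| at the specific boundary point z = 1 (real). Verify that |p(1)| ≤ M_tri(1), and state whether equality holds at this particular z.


Coefficients: c_0 = 3, c_1 = 0, c_2 = 4. Radius r = 1.
Part (a). Triangle bound: M_tri(r) = Σ_k |c_k| r^k
  = |3|·1^0 + |0|·1^1 + |4|·1^2
  = 3 + 0 + 4 = 7.
This bounds M(r) := max_{|z|=r} |p(z)| from above; equality holds iff all terms c_k z^k can be made to align in phase at a single z on |z|=r.
Part (b). At z = 1 (real, on the circle |z| = r):
  p(1) = (3)·1^0 + (0)·1^1 + (4)·1^2 = 7.
  |p(1)| = 7.
Since all nonzero coefficients share the same sign, |p(1)| = 7 = M_tri(1); the triangle bound is attained at z = 1, so in fact M(r) = 7.

M_tri(1) = 7; |p(1)| = 7; equality at z=1: yes.


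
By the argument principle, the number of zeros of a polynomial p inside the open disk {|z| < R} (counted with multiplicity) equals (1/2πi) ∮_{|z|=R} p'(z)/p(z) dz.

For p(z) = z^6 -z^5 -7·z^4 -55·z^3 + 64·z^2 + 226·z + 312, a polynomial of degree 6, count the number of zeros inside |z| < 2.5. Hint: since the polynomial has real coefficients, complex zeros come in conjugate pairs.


The zeros of p are: 4, 3, (-1 + 1i), (-1 - 1i), (-2 + 3i), (-2 - 3i).
Their magnitudes are: 4, 3, 1.414, 1.414, 3.606, 3.606.
Zeros with |z| < R = 2.5: (-1 + 1i), (-1 - 1i).
Count = 2.
By the argument principle, (1/2πi) ∮_{|z|=R} p'(z)/p(z) dz equals exactly this count.

Number of zeros inside |z| < 2.5: 2.


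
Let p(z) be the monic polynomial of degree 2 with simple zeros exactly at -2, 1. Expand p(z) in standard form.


The polynomial is p(z) = ∏_{α ∈ S} (z − α), where S = {-2, 1}.
Expanding the product yields: p(z) = z^2 + z -2.
The resulting polynomial has degree 2 and real coefficients as required.

p(z) = z^2 + z -2.


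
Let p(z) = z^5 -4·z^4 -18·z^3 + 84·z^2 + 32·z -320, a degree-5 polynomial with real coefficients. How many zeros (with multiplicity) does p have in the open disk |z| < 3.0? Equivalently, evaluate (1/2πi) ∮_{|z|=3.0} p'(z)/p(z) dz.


The zeros of p are: (3 + 1i), (3 - 1i), 4, -4, -2.
Their magnitudes are: 3.162, 3.162, 4, 4, 2.
Zeros with |z| < R = 3.0: -2.
Count = 1.
By the argument principle, (1/2πi) ∮_{|z|=R} p'(z)/p(z) dz equals exactly this count.

Number of zeros inside |z| < 3.0: 1.


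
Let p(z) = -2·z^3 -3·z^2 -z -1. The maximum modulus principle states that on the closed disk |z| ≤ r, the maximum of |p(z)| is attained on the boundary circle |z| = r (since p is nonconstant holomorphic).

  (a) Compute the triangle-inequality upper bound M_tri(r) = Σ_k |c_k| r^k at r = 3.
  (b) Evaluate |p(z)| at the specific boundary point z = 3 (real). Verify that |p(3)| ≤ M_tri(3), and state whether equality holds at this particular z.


Coefficients: c_0 = -1, c_1 = -1, c_2 = -3, c_3 = -2. Radius r = 3.
Part (a). Triangle bound: M_tri(r) = Σ_k |c_k| r^k
  = |-1|·3^0 + |-1|·3^1 + |-3|·3^2 + |-2|·3^3
  = 1 + 3 + 27 + 54 = 85.
This bounds M(r) := max_{|z|=r} |p(z)| from above; equality holds iff all terms c_k z^k can be made to align in phase at a single z on |z|=r.
Part (b). At z = 3 (real, on the circle |z| = r):
  p(3) = (-1)·3^0 + (-1)·3^1 + (-3)·3^2 + (-2)·3^3 = -85.
  |p(3)| = 85.
Since all nonzero coefficients share the same sign, |p(3)| = 85 = M_tri(3); the triangle bound is attained at z = 3, so in fact M(r) = 85.

M_tri(3) = 85; |p(3)| = 85; equality at z=3: yes.


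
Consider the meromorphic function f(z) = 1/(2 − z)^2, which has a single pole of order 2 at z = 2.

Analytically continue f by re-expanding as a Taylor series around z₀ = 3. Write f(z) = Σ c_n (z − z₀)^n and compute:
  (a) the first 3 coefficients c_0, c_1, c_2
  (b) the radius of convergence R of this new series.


Let w = z − z₀, so z = z₀ + w.
Then 2 − z = 2 − (z₀ + w) = (2 − z₀) − w = -1 − w.
f(z) = 1/(-1 − w)^2 = (1/(-1)^2) · (1 − w/(-1))^{−2}.
By the binomial series (1−u)^{−2} = Σ_{n≥0} C(n+1, 1) u^n for |u|<1, with u = w/(-1):
  c_n = C(n+1, 1) / (-1)^(n+2).
  c_0 = 1/(-1)^2 = 1.
  c_1 = 2/(-1)^3 = -2.
  c_2 = 3/(-1)^4 = 3.
The series is valid for |w/d| < 1, i.e. |z − z₀| < |d|.
Radius of convergence: R = |2 − z₀| = |-1| = 1 (distance from z₀ to the singularity z = 2).

c_0 = 1, c_1 = -2, c_2 = 3; R = 1.


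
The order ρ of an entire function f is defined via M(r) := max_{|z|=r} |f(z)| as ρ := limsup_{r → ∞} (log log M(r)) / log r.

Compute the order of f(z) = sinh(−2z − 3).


sinh(w) is a linear combination of e^{iw} and e^{−iw} (or e^w, e^{−w} in the hyperbolic case), so |sinh(w)| ≤ e^{|w|}. With w = −2z − 3, |w| ≤ 2|z| + 3 = 2r + 3 on |z| = r, giving M(r) ≤ e^{2r + 3}, so ρ ≤ 1. On a suitable ray (z = it for sin/cos; z = t for sinh/cosh, t real → ∞), |sinh(−2z − 3)| grows like e^{2|t|}/2, so ρ ≥ 1. Hence ρ = 1.
Therefore ρ = 1.

Order ρ = 1.


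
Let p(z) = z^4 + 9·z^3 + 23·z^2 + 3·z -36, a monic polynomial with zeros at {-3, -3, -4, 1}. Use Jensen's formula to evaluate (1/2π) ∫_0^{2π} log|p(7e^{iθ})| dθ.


Zeros: -4, -3, -3, 1; r = 7.
Inside |z| < r: -4, -3, -3, 1. Outside (|z| ≥ r): ∅.
p(0) = -36, so log|p(0)| = log(36) = 3.5835.
Apply Jensen: I(r) = log|p(0)| + Σ_k log(r/|z_k|), summed over zeros inside |z| < r.
  log(r/|z_k|) for z_k = -3: log(7/3) = 0.8473
  log(r/|z_k|) for z_k = -3: log(7/3) = 0.8473
  log(r/|z_k|) for z_k = -4: log(7/4) = 0.5596
  log(r/|z_k|) for z_k = 1: log(7/1) = 1.9459
Sum over inside zeros: 4.2001.
I(r) = log|p(0)| + (inside sum) = 3.5835 + 4.2001 = 7.7836.
Closed form (all zeros inside, monic): I(r) = n·log(r) = 4·log(7) = 7.7836. ✓

I(r) ≈ 7.7836.


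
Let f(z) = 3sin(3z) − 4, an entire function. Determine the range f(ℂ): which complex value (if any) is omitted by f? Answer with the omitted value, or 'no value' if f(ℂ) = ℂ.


Little Picard bounds the complement of f(ℂ) to at most one point.
sin is entire and surjective onto ℂ: for every w ∈ ℂ, sin(ζ) = w has a solution ζ ∈ ℂ (e.g., via the complex inverse arcsin). With ζ = 3z this gives z = ζ/(3). Then 3·sin(3z) takes every value in 3·ℂ = ℂ, and adding -4 is a bijection of ℂ. So f is surjective and omits no value. (Note: only on the real line is sin bounded by [−1, 1].)

Omitted value: no value.


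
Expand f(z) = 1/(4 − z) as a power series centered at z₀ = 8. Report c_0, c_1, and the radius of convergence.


Let w = z − z₀, so z = z₀ + w.
Then 4 − z = 4 − (z₀ + w) = (4 − z₀) − w = -4 − w.
f(z) = 1/(-4 − w) = (1/(-4)) · 1/(1 − w/(-4)) = Σ_{n≥0} w^n / (-4)^(n+1).
So c_n = 1/(-4)^(n+1):
  c_0 = 1/(-4)^1 = -1/4.
  c_1 = 1/(-4)^2 = 1/16.
The series is valid for |w/d| < 1, i.e. |z − z₀| < |d|.
Radius of convergence: R = |4 − z₀| = |-4| = 4 (distance from z₀ to the singularity z = 4).

c_0 = -1/4, c_1 = 1/16; R = 4.


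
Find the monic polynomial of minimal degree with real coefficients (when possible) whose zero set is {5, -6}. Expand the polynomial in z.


The polynomial is p(z) = ∏_{α ∈ S} (z − α), where S = {5, -6}.
Expanding the product yields: p(z) = z^2 + z -30.
The resulting polynomial has degree 2 and real coefficients as required.

p(z) = z^2 + z -30.


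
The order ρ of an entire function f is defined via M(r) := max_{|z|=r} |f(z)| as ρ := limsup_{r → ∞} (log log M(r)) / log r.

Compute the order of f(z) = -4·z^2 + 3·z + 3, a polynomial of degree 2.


|f(z)| ≤ Σ|c_k|·r^k = O(r^2) as r → ∞. Polynomial growth is O(e^{r^ε}) for every ε > 0 (since r^2/e^{r^ε} → 0), so ρ ≤ ε for all ε > 0, i.e. ρ = 0. Every nonconstant polynomial has order 0.
Therefore ρ = 0.

Order ρ = 0.


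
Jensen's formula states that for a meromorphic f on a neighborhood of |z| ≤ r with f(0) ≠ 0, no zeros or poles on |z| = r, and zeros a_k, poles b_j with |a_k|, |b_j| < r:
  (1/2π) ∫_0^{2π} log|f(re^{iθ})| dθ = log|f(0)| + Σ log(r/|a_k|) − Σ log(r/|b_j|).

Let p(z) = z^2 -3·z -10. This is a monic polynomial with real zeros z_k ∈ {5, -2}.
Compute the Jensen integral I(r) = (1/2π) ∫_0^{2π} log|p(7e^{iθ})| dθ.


Zeros: -2, 5; r = 7.
Inside |z| < r: -2, 5. Outside (|z| ≥ r): ∅.
p(0) = -10, so log|p(0)| = log(10) = 2.3026.
Apply Jensen: I(r) = log|p(0)| + Σ_k log(r/|z_k|), summed over zeros inside |z| < r.
  log(r/|z_k|) for z_k = 5: log(7/5) = 0.3365
  log(r/|z_k|) for z_k = -2: log(7/2) = 1.2528
Sum over inside zeros: 1.5892.
I(r) = log|p(0)| + (inside sum) = 2.3026 + 1.5892 = 3.8918.
Closed form (all zeros inside, monic): I(r) = n·log(r) = 2·log(7) = 3.8918. ✓

I(r) ≈ 3.8918.


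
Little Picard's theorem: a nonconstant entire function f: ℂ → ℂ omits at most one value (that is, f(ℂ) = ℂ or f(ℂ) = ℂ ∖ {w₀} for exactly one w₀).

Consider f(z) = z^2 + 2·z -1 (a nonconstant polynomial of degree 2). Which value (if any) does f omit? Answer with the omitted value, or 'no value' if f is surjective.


Little Picard bounds the complement of f(ℂ) to at most one point.
For every w ∈ ℂ, the equation p(z) − w = 0 is a nonconstant polynomial in z and hence has at least one root by the fundamental theorem of algebra. So p is surjective onto ℂ, omitting no value.

Omitted value: no value.


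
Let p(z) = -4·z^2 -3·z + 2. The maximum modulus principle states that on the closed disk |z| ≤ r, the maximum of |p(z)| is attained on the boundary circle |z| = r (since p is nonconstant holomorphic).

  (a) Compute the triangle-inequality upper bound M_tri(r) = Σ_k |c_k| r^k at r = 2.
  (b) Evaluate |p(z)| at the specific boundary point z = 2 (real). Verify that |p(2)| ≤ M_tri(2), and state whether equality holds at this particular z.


Coefficients: c_0 = 2, c_1 = -3, c_2 = -4. Radius r = 2.
Part (a). Triangle bound: M_tri(r) = Σ_k |c_k| r^k
  = |2|·2^0 + |-3|·2^1 + |-4|·2^2
  = 2 + 6 + 16 = 24.
This bounds M(r) := max_{|z|=r} |p(z)| from above; equality holds iff all terms c_k z^k can be made to align in phase at a single z on |z|=r.
Part (b). At z = 2 (real, on the circle |z| = r):
  p(2) = (2)·2^0 + (-3)·2^1 + (-4)·2^2 = -20.
  |p(2)| = 20.
Check: |p(2)| = 20 ≤ 24 = M_tri(2). ✓ Equality does not hold at z = 2 (the coefficients have mixed signs, so the terms do not all align in phase there).

M_tri(2) = 24; |p(2)| = 20; equality at z=2: no.


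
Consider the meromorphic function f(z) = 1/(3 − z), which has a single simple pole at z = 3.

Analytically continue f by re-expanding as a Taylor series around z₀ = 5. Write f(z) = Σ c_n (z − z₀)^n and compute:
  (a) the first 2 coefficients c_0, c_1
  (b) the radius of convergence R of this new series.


Let w = z − z₀, so z = z₀ + w.
Then 3 − z = 3 − (z₀ + w) = (3 − z₀) − w = -2 − w.
f(z) = 1/(-2 − w) = (1/(-2)) · 1/(1 − w/(-2)) = Σ_{n≥0} w^n / (-2)^(n+1).
So c_n = 1/(-2)^(n+1):
  c_0 = 1/(-2)^1 = -1/2.
  c_1 = 1/(-2)^2 = 1/4.
The series is valid for |w/d| < 1, i.e. |z − z₀| < |d|.
Radius of convergence: R = |3 − z₀| = |-2| = 2 (distance from z₀ to the singularity z = 3).

c_0 = -1/2, c_1 = 1/4; R = 2.


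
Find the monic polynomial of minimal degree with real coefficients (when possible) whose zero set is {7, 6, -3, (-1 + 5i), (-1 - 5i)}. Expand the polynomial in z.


The polynomial is p(z) = ∏_{α ∈ S} (z − α), where S = {7, 6, -3, (-1 + 5i), (-1 - 5i)}.
Expanding the product yields: p(z) = z^5 -8·z^4 + 9·z^3 -128·z^2 + 330·z + 3276.
Note conjugate pairs combine to real quadratics: (z − (-1+5i))(z − (-1−5i)) = z² + 2z + 26.
The resulting polynomial has degree 5 and real coefficients as required.

p(z) = z^5 -8·z^4 + 9·z^3 -128·z^2 + 330·z + 3276.


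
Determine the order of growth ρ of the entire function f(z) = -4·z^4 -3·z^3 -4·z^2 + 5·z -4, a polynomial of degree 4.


|f(z)| ≤ Σ|c_k|·r^k = O(r^4) as r → ∞. Polynomial growth is O(e^{r^ε}) for every ε > 0 (since r^4/e^{r^ε} → 0), so ρ ≤ ε for all ε > 0, i.e. ρ = 0. Every nonconstant polynomial has order 0.
Therefore ρ = 0.

Order ρ = 0.


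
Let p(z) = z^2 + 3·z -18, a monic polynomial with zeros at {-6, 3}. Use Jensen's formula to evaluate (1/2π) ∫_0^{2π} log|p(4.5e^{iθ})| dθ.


Zeros: -6, 3; r = 4.5.
Inside |z| < r: 3. Outside (|z| ≥ r): -6.
p(0) = -18, so log|p(0)| = log(18) = 2.8904.
Apply Jensen: I(r) = log|p(0)| + Σ_k log(r/|z_k|), summed over zeros inside |z| < r.
  log(r/|z_k|) for z_k = 3: log(4.5/3) = 0.4055
  Outside zeros (-6) contribute nothing to the Jensen sum.
Sum over inside zeros: 0.4055.
I(r) = log|p(0)| + (inside sum) = 2.8904 + 0.4055 = 3.2958.
Note: since some zeros are outside |z| ≤ r, the simplified n·log(r) form does NOT apply — only the inside zeros contribute.

I(r) ≈ 3.2958.


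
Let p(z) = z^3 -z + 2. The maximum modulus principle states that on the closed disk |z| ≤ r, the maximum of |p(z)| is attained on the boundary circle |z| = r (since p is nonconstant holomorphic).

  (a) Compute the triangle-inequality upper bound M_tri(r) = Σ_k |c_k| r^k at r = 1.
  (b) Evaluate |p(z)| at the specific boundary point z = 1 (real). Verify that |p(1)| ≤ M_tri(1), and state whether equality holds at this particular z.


Coefficients: c_0 = 2, c_1 = -1, c_2 = 0, c_3 = 1. Radius r = 1.
Part (a). Triangle bound: M_tri(r) = Σ_k |c_k| r^k
  = |2|·1^0 + |-1|·1^1 + |0|·1^2 + |1|·1^3
  = 2 + 1 + 0 + 1 = 4.
This bounds M(r) := max_{|z|=r} |p(z)| from above; equality holds iff all terms c_k z^k can be made to align in phase at a single z on |z|=r.
Part (b). At z = 1 (real, on the circle |z| = r):
  p(1) = (2)·1^0 + (-1)·1^1 + (0)·1^2 + (1)·1^3 = 2.
  |p(1)| = 2.
Check: |p(1)| = 2 ≤ 4 = M_tri(1). ✓ Equality does not hold at z = 1 (the coefficients have mixed signs, so the terms do not all align in phase there).

M_tri(1) = 4; |p(1)| = 2; equality at z=1: no.


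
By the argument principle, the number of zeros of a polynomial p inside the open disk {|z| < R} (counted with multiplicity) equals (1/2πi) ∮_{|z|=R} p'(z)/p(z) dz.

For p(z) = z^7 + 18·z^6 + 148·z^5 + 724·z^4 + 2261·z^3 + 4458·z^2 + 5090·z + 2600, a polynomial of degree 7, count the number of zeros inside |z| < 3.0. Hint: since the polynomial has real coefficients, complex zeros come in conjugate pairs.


The zeros of p are: (-3 + 1i), (-3 - 1i), (-2 + 3i), (-2 - 3i), (-2 + 1i), (-2 - 1i), -4.
Their magnitudes are: 3.162, 3.162, 3.606, 3.606, 2.236, 2.236, 4.
Zeros with |z| < R = 3.0: (-2 + 1i), (-2 - 1i).
Count = 2.
By the argument principle, (1/2πi) ∮_{|z|=R} p'(z)/p(z) dz equals exactly this count.

Number of zeros inside |z| < 3.0: 2.


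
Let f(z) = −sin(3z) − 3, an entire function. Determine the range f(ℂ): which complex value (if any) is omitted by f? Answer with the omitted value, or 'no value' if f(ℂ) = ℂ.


Little Picard bounds the complement of f(ℂ) to at most one point.
sin is entire and surjective onto ℂ: for every w ∈ ℂ, sin(ζ) = w has a solution ζ ∈ ℂ (e.g., via the complex inverse arcsin). With ζ = 3z this gives z = ζ/(3). Then -1·sin(3z) takes every value in -1·ℂ = ℂ, and adding -3 is a bijection of ℂ. So f is surjective and omits no value. (Note: only on the real line is sin bounded by [−1, 1].)

Omitted value: no value.


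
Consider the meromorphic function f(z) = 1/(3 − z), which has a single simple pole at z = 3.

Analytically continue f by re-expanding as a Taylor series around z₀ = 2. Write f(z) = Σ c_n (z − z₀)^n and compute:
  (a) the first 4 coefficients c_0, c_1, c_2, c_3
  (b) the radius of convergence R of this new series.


Let w = z − z₀, so z = z₀ + w.
Then 3 − z = 3 − (z₀ + w) = (3 − z₀) − w = 1 − w.
f(z) = 1/(1 − w) = (1/(1)) · 1/(1 − w/(1)) = Σ_{n≥0} w^n / (1)^(n+1).
So c_n = 1/(1)^(n+1):
  c_0 = 1/(1)^1 = 1.
  c_1 = 1/(1)^2 = 1.
  c_2 = 1/(1)^3 = 1.
  c_3 = 1/(1)^4 = 1.
The series is valid for |w/d| < 1, i.e. |z − z₀| < |d|.
Radius of convergence: R = |3 − z₀| = |1| = 1 (distance from z₀ to the singularity z = 3).

c_0 = 1, c_1 = 1, c_2 = 1, c_3 = 1; R = 1.


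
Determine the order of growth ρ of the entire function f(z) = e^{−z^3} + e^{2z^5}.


Each summand is entire of order 3 and 5 respectively (as in the single-exponential case). The order of a sum is at most the max of the orders, so ρ ≤ 5. For the lower bound: on |z|=r choose arg z so that 2z^5 is real positive; then |e^{2z^5}| = e^{2r^5} while |e^{-1z^3}| ≤ e^{1r^3} = o(e^{2r^5}). So |f| ≥ e^{2r^5}(1 − o(1)) and ρ ≥ 5. Hence ρ = max(3, 5) = 5.
Therefore ρ = 5.

Order ρ = 5.


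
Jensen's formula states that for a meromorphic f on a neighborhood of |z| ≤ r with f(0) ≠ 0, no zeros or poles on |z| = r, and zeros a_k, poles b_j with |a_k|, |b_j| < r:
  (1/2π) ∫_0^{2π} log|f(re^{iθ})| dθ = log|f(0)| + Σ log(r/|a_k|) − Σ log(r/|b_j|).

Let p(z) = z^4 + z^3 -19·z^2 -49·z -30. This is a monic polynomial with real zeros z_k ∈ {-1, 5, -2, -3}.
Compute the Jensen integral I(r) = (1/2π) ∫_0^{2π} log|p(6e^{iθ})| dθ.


Zeros: -3, -2, -1, 5; r = 6.
Inside |z| < r: -3, -2, -1, 5. Outside (|z| ≥ r): ∅.
p(0) = -30, so log|p(0)| = log(30) = 3.4012.
Apply Jensen: I(r) = log|p(0)| + Σ_k log(r/|z_k|), summed over zeros inside |z| < r.
  log(r/|z_k|) for z_k = -1: log(6/1) = 1.7918
  log(r/|z_k|) for z_k = 5: log(6/5) = 0.1823
  log(r/|z_k|) for z_k = -2: log(6/2) = 1.0986
  log(r/|z_k|) for z_k = -3: log(6/3) = 0.6931
Sum over inside zeros: 3.7658.
I(r) = log|p(0)| + (inside sum) = 3.4012 + 3.7658 = 7.1670.
Closed form (all zeros inside, monic): I(r) = n·log(r) = 4·log(6) = 7.1670. ✓

I(r) ≈ 7.1670.


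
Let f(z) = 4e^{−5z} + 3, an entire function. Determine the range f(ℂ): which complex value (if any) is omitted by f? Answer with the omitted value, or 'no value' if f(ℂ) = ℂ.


Little Picard bounds the complement of f(ℂ) to at most one point.
e^{−5z} is never zero on ℂ, so 4·e^{−5z} takes every value in ℂ ∖ {0}. Adding 3 shifts the range to ℂ ∖ {3}. Thus f omits exactly the value 3.

Omitted value: 3.


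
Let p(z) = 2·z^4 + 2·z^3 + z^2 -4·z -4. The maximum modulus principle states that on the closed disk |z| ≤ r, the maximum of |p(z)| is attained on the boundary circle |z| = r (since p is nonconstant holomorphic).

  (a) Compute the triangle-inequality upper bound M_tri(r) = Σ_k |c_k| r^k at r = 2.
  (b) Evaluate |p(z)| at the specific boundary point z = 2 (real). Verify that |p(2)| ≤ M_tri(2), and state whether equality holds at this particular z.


Coefficients: c_0 = -4, c_1 = -4, c_2 = 1, c_3 = 2, c_4 = 2. Radius r = 2.
Part (a). Triangle bound: M_tri(r) = Σ_k |c_k| r^k
  = |-4|·2^0 + |-4|·2^1 + |1|·2^2 + |2|·2^3 + |2|·2^4
  = 4 + 8 + 4 + 16 + 32 = 64.
This bounds M(r) := max_{|z|=r} |p(z)| from above; equality holds iff all terms c_k z^k can be made to align in phase at a single z on |z|=r.
Part (b). At z = 2 (real, on the circle |z| = r):
  p(2) = (-4)·2^0 + (-4)·2^1 + (1)·2^2 + (2)·2^3 + (2)·2^4 = 40.
  |p(2)| = 40.
Check: |p(2)| = 40 ≤ 64 = M_tri(2). ✓ Equality does not hold at z = 2 (the coefficients have mixed signs, so the terms do not all align in phase there).

M_tri(2) = 64; |p(2)| = 40; equality at z=2: no.


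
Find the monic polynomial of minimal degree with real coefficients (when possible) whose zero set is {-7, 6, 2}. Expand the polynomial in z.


The polynomial is p(z) = ∏_{α ∈ S} (z − α), where S = {-7, 6, 2}.
Expanding the product yields: p(z) = z^3 -z^2 -44·z + 84.
The resulting polynomial has degree 3 and real coefficients as required.

p(z) = z^3 -z^2 -44·z + 84.


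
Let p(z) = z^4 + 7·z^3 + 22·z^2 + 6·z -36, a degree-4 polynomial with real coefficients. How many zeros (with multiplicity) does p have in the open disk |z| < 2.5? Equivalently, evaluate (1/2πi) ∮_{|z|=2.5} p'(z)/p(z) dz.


The zeros of p are: -2, (-3 + 3i), (-3 - 3i), 1.
Their magnitudes are: 2, 4.243, 4.243, 1.
Zeros with |z| < R = 2.5: -2, 1.
Count = 2.
By the argument principle, (1/2πi) ∮_{|z|=R} p'(z)/p(z) dz equals exactly this count.

Number of zeros inside |z| < 2.5: 2.


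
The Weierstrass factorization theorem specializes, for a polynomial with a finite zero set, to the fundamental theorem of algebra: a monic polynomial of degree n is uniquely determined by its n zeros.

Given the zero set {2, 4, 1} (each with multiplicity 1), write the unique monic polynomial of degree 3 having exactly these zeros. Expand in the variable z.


The polynomial is p(z) = ∏_{α ∈ S} (z − α), where S = {2, 4, 1}.
Expanding the product yields: p(z) = z^3 -7·z^2 + 14·z -8.
The resulting polynomial has degree 3 and real coefficients as required.

p(z) = z^3 -7·z^2 + 14·z -8.


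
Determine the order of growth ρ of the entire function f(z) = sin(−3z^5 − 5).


Write sin(w) = (e^{iw} ± e^{−iw})/(2 or 2i), so |sin(w)| ≤ e^{|w|}. With w = −3z^5 − 5, |w| ≤ 3r^5 + 5 on |z|=r, giving M(r) ≤ e^{3r^5 + 5} and ρ ≤ 5. For the lower bound, choose z on |z|=r with -3z^5 purely imaginary of modulus 3r^5; then |sin(−3z^5 − 5)| grows like e^{3r^5}/2, so ρ ≥ 5. Hence ρ = 5.
Therefore ρ = 5.

Order ρ = 5.


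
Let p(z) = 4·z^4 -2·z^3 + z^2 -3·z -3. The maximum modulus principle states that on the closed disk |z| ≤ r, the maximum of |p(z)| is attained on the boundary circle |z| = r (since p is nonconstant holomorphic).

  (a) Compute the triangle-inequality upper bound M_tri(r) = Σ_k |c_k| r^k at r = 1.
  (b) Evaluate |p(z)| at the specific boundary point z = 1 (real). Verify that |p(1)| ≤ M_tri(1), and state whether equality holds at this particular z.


Coefficients: c_0 = -3, c_1 = -3, c_2 = 1, c_3 = -2, c_4 = 4. Radius r = 1.
Part (a). Triangle bound: M_tri(r) = Σ_k |c_k| r^k
  = |-3|·1^0 + |-3|·1^1 + |1|·1^2 + |-2|·1^3 + |4|·1^4
  = 3 + 3 + 1 + 2 + 4 = 13.
This bounds M(r) := max_{|z|=r} |p(z)| from above; equality holds iff all terms c_k z^k can be made to align in phase at a single z on |z|=r.
Part (b). At z = 1 (real, on the circle |z| = r):
  p(1) = (-3)·1^0 + (-3)·1^1 + (1)·1^2 + (-2)·1^3 + (4)·1^4 = -3.
  |p(1)| = 3.
Check: |p(1)| = 3 ≤ 13 = M_tri(1). ✓ Equality does not hold at z = 1 (the coefficients have mixed signs, so the terms do not all align in phase there).

M_tri(1) = 13; |p(1)| = 3; equality at z=1: no.


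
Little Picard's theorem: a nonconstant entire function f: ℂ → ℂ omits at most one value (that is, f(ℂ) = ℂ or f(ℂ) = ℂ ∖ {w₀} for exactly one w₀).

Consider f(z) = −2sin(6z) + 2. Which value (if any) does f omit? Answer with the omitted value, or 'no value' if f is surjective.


Little Picard bounds the complement of f(ℂ) to at most one point.
sin is entire and surjective onto ℂ: for every w ∈ ℂ, sin(ζ) = w has a solution ζ ∈ ℂ (e.g., via the complex inverse arcsin). With ζ = 6z this gives z = ζ/(6). Then -2·sin(6z) takes every value in -2·ℂ = ℂ, and adding 2 is a bijection of ℂ. So f is surjective and omits no value. (Note: only on the real line is sin bounded by [−1, 1].)

Omitted value: no value.


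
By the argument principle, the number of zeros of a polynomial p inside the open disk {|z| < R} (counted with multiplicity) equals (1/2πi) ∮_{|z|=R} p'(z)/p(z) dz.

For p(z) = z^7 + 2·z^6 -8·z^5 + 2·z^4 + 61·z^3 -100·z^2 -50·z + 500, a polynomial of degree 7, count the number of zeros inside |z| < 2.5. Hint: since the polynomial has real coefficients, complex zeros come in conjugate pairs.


The zeros of p are: (1 + 2i), (1 - 2i), (-3 + 1i), (-3 - 1i), (2 + 1i), (2 - 1i), -2.
Their magnitudes are: 2.236, 2.236, 3.162, 3.162, 2.236, 2.236, 2.
Zeros with |z| < R = 2.5: (1 + 2i), (1 - 2i), (2 + 1i), (2 - 1i), -2.
Count = 5.
By the argument principle, (1/2πi) ∮_{|z|=R} p'(z)/p(z) dz equals exactly this count.

Number of zeros inside |z| < 2.5: 5.


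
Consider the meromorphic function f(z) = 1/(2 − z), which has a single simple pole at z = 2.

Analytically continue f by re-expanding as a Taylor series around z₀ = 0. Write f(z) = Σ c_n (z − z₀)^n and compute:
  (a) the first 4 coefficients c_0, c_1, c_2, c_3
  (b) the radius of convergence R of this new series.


Let w = z − z₀, so z = z₀ + w.
Then 2 − z = 2 − (z₀ + w) = (2 − z₀) − w = 2 − w.
f(z) = 1/(2 − w) = (1/(2)) · 1/(1 − w/(2)) = Σ_{n≥0} w^n / (2)^(n+1).
So c_n = 1/(2)^(n+1):
  c_0 = 1/(2)^1 = 1/2.
  c_1 = 1/(2)^2 = 1/4.
  c_2 = 1/(2)^3 = 1/8.
  c_3 = 1/(2)^4 = 1/16.
The series is valid for |w/d| < 1, i.e. |z − z₀| < |d|.
Radius of convergence: R = |2 − z₀| = |2| = 2 (distance from z₀ to the singularity z = 2).

c_0 = 1/2, c_1 = 1/4, c_2 = 1/8, c_3 = 1/16; R = 2.


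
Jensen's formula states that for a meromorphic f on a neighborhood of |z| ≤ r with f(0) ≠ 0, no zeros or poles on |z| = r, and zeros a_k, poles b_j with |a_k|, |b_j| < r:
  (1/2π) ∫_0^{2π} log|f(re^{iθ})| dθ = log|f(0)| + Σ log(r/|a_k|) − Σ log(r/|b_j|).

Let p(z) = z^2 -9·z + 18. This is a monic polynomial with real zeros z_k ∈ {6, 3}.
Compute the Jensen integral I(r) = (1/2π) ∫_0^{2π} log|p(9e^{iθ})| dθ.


Zeros: 3, 6; r = 9.
Inside |z| < r: 3, 6. Outside (|z| ≥ r): ∅.
p(0) = 18, so log|p(0)| = log(18) = 2.8904.
Apply Jensen: I(r) = log|p(0)| + Σ_k log(r/|z_k|), summed over zeros inside |z| < r.
  log(r/|z_k|) for z_k = 6: log(9/6) = 0.4055
  log(r/|z_k|) for z_k = 3: log(9/3) = 1.0986
Sum over inside zeros: 1.5041.
I(r) = log|p(0)| + (inside sum) = 2.8904 + 1.5041 = 4.3944.
Closed form (all zeros inside, monic): I(r) = n·log(r) = 2·log(9) = 4.3944. ✓

I(r) ≈ 4.3944.


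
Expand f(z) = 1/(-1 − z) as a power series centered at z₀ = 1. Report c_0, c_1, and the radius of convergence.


Let w = z − z₀, so z = z₀ + w.
Then -1 − z = -1 − (z₀ + w) = (-1 − z₀) − w = -2 − w.
f(z) = 1/(-2 − w) = (1/(-2)) · 1/(1 − w/(-2)) = Σ_{n≥0} w^n / (-2)^(n+1).
So c_n = 1/(-2)^(n+1):
  c_0 = 1/(-2)^1 = -1/2.
  c_1 = 1/(-2)^2 = 1/4.
The series is valid for |w/d| < 1, i.e. |z − z₀| < |d|.
Radius of convergence: R = |-1 − z₀| = |-2| = 2 (distance from z₀ to the singularity z = -1).

c_0 = -1/2, c_1 = 1/4; R = 2.


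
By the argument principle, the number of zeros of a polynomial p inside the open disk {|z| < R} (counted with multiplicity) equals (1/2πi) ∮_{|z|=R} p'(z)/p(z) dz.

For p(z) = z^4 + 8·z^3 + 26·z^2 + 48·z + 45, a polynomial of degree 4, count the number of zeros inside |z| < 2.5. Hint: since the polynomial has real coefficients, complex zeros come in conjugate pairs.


The zeros of p are: (-1 + 2i), (-1 - 2i), -3, -3.
Their magnitudes are: 2.236, 2.236, 3, 3.
Zeros with |z| < R = 2.5: (-1 + 2i), (-1 - 2i).
Count = 2.
By the argument principle, (1/2πi) ∮_{|z|=R} p'(z)/p(z) dz equals exactly this count.

Number of zeros inside |z| < 2.5: 2.


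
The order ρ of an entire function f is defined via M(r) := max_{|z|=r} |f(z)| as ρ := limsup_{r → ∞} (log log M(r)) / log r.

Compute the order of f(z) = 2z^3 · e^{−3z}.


M(r) = max_{|z|=r} |2|·|z|^3·|e^{−3z}| = 2·r^3 · e^{3r^1} (the factors attain their maxima compatibly on |z|=r). Then log M(r) = log 2 + 3·log r + 3r^1, dominated by the last term, so log log M(r) ~ 1·log r. The polynomial factor 2z^3 contributes only a log r term and does not affect the order. ρ = 1.
Therefore ρ = 1.

Order ρ = 1.


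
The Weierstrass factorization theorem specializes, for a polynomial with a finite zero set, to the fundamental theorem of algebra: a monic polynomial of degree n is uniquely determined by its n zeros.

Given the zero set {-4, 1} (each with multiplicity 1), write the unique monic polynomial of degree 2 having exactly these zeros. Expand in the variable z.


The polynomial is p(z) = ∏_{α ∈ S} (z − α), where S = {-4, 1}.
Expanding the product yields: p(z) = z^2 + 3·z -4.
The resulting polynomial has degree 2 and real coefficients as required.

p(z) = z^2 + 3·z -4.


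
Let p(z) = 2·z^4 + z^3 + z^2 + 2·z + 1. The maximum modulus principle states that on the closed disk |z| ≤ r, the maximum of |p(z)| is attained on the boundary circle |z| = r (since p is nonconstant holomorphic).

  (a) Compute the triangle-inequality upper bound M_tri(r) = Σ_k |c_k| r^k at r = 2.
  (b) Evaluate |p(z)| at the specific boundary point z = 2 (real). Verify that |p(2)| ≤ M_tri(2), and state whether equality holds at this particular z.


Coefficients: c_0 = 1, c_1 = 2, c_2 = 1, c_3 = 1, c_4 = 2. Radius r = 2.
Part (a). Triangle bound: M_tri(r) = Σ_k |c_k| r^k
  = |1|·2^0 + |2|·2^1 + |1|·2^2 + |1|·2^3 + |2|·2^4
  = 1 + 4 + 4 + 8 + 32 = 49.
This bounds M(r) := max_{|z|=r} |p(z)| from above; equality holds iff all terms c_k z^k can be made to align in phase at a single z on |z|=r.
Part (b). At z = 2 (real, on the circle |z| = r):
  p(2) = (1)·2^0 + (2)·2^1 + (1)·2^2 + (1)·2^3 + (2)·2^4 = 49.
  |p(2)| = 49.
Since all nonzero coefficients share the same sign, |p(2)| = 49 = M_tri(2); the triangle bound is attained at z = 2, so in fact M(r) = 49.

M_tri(2) = 49; |p(2)| = 49; equality at z=2: yes.


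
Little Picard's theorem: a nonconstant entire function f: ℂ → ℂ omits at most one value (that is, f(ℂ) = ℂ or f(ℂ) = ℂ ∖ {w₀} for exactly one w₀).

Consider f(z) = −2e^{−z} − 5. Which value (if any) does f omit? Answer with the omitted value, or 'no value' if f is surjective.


Little Picard bounds the complement of f(ℂ) to at most one point.
e^{−z} is never zero on ℂ, so -2·e^{−z} takes every value in ℂ ∖ {0}. Adding -5 shifts the range to ℂ ∖ {-5}. Thus f omits exactly the value -5.

Omitted value: -5.


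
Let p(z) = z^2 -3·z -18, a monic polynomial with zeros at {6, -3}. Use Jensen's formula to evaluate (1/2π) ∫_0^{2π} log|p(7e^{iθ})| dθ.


Zeros: -3, 6; r = 7.
Inside |z| < r: -3, 6. Outside (|z| ≥ r): ∅.
p(0) = -18, so log|p(0)| = log(18) = 2.8904.
Apply Jensen: I(r) = log|p(0)| + Σ_k log(r/|z_k|), summed over zeros inside |z| < r.
  log(r/|z_k|) for z_k = 6: log(7/6) = 0.1542
  log(r/|z_k|) for z_k = -3: log(7/3) = 0.8473
Sum over inside zeros: 1.0014.
I(r) = log|p(0)| + (inside sum) = 2.8904 + 1.0014 = 3.8918.
Closed form (all zeros inside, monic): I(r) = n·log(r) = 2·log(7) = 3.8918. ✓

I(r) ≈ 3.8918.


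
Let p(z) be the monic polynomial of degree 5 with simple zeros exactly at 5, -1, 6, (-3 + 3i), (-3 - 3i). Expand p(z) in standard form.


The polynomial is p(z) = ∏_{α ∈ S} (z − α), where S = {5, -1, 6, (-3 + 3i), (-3 - 3i)}.
Expanding the product yields: p(z) = z^5 -4·z^4 -23·z^3 -36·z^2 + 522·z + 540.
Note conjugate pairs combine to real quadratics: (z − (-3+3i))(z − (-3−3i)) = z² + 6z + 18.
The resulting polynomial has degree 5 and real coefficients as required.

p(z) = z^5 -4·z^4 -23·z^3 -36·z^2 + 522·z + 540.


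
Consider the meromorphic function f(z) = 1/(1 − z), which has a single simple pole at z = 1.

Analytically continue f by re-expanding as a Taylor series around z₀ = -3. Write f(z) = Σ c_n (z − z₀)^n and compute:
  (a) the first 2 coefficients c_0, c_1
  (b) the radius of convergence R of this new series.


Let w = z − z₀, so z = z₀ + w.
Then 1 − z = 1 − (z₀ + w) = (1 − z₀) − w = 4 − w.
f(z) = 1/(4 − w) = (1/(4)) · 1/(1 − w/(4)) = Σ_{n≥0} w^n / (4)^(n+1).
So c_n = 1/(4)^(n+1):
  c_0 = 1/(4)^1 = 1/4.
  c_1 = 1/(4)^2 = 1/16.
The series is valid for |w/d| < 1, i.e. |z − z₀| < |d|.
Radius of convergence: R = |1 − z₀| = |4| = 4 (distance from z₀ to the singularity z = 1).

c_0 = 1/4, c_1 = 1/16; R = 4.


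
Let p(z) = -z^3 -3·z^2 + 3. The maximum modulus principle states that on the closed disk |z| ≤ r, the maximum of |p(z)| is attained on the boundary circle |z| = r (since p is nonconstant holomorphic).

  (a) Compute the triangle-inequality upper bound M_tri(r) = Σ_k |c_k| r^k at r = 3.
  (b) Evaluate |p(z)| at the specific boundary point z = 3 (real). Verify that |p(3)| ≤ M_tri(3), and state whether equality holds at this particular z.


Coefficients: c_0 = 3, c_1 = 0, c_2 = -3, c_3 = -1. Radius r = 3.
Part (a). Triangle bound: M_tri(r) = Σ_k |c_k| r^k
  = |3|·3^0 + |0|·3^1 + |-3|·3^2 + |-1|·3^3
  = 3 + 0 + 27 + 27 = 57.
This bounds M(r) := max_{|z|=r} |p(z)| from above; equality holds iff all terms c_k z^k can be made to align in phase at a single z on |z|=r.
Part (b). At z = 3 (real, on the circle |z| = r):
  p(3) = (3)·3^0 + (0)·3^1 + (-3)·3^2 + (-1)·3^3 = -51.
  |p(3)| = 51.
Check: |p(3)| = 51 ≤ 57 = M_tri(3). ✓ Equality does not hold at z = 3 (the coefficients have mixed signs, so the terms do not all align in phase there).

M_tri(3) = 57; |p(3)| = 51; equality at z=3: no.


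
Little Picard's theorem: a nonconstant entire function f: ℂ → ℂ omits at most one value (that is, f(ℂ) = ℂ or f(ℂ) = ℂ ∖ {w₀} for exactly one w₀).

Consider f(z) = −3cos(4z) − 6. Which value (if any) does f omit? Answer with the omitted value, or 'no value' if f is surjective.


Little Picard bounds the complement of f(ℂ) to at most one point.
cos is entire and surjective onto ℂ: for every w ∈ ℂ, cos(ζ) = w has a solution ζ ∈ ℂ (e.g., via the complex inverse arccos). With ζ = 4z this gives z = ζ/(4). Then -3·cos(4z) takes every value in -3·ℂ = ℂ, and adding -6 is a bijection of ℂ. So f is surjective and omits no value. (Note: only on the real line is cos bounded by [−1, 1].)

Omitted value: no value.


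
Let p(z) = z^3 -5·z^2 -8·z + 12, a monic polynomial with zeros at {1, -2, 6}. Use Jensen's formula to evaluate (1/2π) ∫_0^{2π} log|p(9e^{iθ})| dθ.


Zeros: -2, 1, 6; r = 9.
Inside |z| < r: -2, 1, 6. Outside (|z| ≥ r): ∅.
p(0) = 12, so log|p(0)| = log(12) = 2.4849.
Apply Jensen: I(r) = log|p(0)| + Σ_k log(r/|z_k|), summed over zeros inside |z| < r.
  log(r/|z_k|) for z_k = 1: log(9/1) = 2.1972
  log(r/|z_k|) for z_k = -2: log(9/2) = 1.5041
  log(r/|z_k|) for z_k = 6: log(9/6) = 0.4055
Sum over inside zeros: 4.1068.
I(r) = log|p(0)| + (inside sum) = 2.4849 + 4.1068 = 6.5917.
Closed form (all zeros inside, monic): I(r) = n·log(r) = 3·log(9) = 6.5917. ✓

I(r) ≈ 6.5917.


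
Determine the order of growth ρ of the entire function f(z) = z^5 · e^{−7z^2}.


M(r) = max_{|z|=r} |1|·|z|^5·|e^{−7z^2}| = 1·r^5 · e^{7r^2} (the factors attain their maxima compatibly on |z|=r). Then log M(r) = log 1 + 5·log r + 7r^2, dominated by the last term, so log log M(r) ~ 2·log r. The polynomial factor 1z^5 contributes only a log r term and does not affect the order. ρ = 2.
Therefore ρ = 2.

Order ρ = 2.
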